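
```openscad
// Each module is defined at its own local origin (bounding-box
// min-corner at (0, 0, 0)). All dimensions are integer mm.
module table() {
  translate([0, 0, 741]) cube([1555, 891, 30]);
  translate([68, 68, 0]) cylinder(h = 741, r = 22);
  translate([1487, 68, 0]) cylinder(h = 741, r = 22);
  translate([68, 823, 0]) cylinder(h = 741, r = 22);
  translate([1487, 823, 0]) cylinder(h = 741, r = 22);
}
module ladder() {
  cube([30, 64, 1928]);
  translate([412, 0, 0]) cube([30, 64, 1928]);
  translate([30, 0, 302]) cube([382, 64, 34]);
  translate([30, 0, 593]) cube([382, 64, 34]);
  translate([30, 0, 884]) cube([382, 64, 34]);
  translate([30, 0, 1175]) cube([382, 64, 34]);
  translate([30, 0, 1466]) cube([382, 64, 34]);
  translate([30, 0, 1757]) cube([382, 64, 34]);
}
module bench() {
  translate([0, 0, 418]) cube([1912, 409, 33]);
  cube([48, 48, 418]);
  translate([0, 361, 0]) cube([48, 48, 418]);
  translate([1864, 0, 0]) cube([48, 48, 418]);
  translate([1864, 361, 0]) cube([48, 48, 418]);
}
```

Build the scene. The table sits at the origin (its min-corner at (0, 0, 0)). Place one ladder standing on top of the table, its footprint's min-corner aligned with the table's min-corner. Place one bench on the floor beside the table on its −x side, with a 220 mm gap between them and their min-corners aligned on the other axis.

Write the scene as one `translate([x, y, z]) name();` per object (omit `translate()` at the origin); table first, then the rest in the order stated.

table();
translate([0, 0, 771]) ladder();
translate([-2132, 0, 0]) bench();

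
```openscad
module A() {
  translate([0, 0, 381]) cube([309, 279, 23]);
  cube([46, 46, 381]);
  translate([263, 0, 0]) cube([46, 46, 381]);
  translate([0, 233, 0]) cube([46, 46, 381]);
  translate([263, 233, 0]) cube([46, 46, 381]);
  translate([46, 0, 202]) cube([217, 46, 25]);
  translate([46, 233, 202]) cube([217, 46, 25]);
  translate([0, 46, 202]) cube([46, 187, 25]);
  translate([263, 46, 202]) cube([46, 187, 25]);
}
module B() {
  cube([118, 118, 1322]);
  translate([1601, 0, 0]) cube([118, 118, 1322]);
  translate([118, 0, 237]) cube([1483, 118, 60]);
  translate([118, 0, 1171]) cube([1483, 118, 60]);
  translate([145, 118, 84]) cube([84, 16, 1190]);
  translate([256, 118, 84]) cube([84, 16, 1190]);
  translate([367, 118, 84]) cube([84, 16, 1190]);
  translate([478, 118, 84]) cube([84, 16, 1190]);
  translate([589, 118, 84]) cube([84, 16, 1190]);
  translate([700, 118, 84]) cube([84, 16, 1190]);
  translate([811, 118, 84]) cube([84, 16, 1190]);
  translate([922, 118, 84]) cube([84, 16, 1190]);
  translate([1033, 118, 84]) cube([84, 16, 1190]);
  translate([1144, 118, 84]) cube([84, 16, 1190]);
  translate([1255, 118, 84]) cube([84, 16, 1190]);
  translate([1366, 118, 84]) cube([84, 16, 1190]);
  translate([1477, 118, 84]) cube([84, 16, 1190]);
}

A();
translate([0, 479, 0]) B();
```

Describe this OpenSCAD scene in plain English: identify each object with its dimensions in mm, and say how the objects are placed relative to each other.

A is a four-legged stool. The seat is a 309×279×23 mm slab whose top surface is at z = 404 mm; four square legs, each 46×46 mm in cross-section, run from the floor (z = 0) to the underside of the seat, each flush with a corner of the seat. Four stretchers, 46 mm wide and 25 mm tall, connect adjacent legs with their undersides at z = 202 mm, each running between the inner faces of the legs it joins and aligned with the legs' outer faces on the other axis.

B is a fence section. Two 118×118 mm posts, 1322 mm tall, stand on the floor with a clear span of 1483 mm between their inner faces. Two horizontal rails of 118×60 mm section span the gap between the posts with their undersides at z = 237 mm and z = 1171 mm, flush with the posts' −y face. 13 pickets, each 84 mm wide, 16 mm thick and 1190 mm tall, are fixed to the +y face of the rails with their bottoms at z = 84 mm, evenly spaced across the span with equal gaps (rounded down to the nearest mm) at the −x end and between each pair — any rounding remainder accumulates at the +x end.

The fence section is on the floor beside the stool on its +y side.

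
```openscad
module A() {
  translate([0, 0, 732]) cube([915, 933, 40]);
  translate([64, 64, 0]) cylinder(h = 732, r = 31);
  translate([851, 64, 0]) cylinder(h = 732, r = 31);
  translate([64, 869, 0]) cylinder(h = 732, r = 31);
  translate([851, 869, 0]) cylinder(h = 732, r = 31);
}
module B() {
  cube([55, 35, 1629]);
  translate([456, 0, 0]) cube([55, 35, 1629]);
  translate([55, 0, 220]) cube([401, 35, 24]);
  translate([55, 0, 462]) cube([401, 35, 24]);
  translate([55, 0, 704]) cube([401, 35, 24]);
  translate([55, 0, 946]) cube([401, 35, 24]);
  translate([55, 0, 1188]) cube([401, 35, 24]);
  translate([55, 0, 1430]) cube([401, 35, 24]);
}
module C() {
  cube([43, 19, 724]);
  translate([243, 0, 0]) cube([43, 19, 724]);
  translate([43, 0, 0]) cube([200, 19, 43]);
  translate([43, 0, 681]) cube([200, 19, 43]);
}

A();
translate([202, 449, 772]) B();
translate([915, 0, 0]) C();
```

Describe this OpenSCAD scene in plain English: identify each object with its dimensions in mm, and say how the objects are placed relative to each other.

A is a table with a 915×933 mm rectangular top, 40 mm thick, top surface at z = 772 mm, supported by four round legs of 62 mm diameter, each leg's bounding box inset 33 mm from the nearest pair of top edges, running from the floor.

B is a wooden ladder with two side rails of 55×35 mm section and 1629 mm height, set 511 mm apart overall. Between them run 6 rectangular rungs (35 mm deep, 24 mm thick), front faces flush with the rails' −y face. The bottom of the first rung is 220 mm above the floor and each subsequent rung is 242 mm higher than the one below.

C is a picture frame with a 200×638 mm rectangular opening (x by z) and a uniform 43 mm border on every side. Frame depth is 19 mm along y. It is built from two vertical stiles running the full outside height and two horizontal rails spanning the gap between the stiles.

The ladder is on top of the table, centred. The picture frame is against the table's +x side, with their −y faces flush.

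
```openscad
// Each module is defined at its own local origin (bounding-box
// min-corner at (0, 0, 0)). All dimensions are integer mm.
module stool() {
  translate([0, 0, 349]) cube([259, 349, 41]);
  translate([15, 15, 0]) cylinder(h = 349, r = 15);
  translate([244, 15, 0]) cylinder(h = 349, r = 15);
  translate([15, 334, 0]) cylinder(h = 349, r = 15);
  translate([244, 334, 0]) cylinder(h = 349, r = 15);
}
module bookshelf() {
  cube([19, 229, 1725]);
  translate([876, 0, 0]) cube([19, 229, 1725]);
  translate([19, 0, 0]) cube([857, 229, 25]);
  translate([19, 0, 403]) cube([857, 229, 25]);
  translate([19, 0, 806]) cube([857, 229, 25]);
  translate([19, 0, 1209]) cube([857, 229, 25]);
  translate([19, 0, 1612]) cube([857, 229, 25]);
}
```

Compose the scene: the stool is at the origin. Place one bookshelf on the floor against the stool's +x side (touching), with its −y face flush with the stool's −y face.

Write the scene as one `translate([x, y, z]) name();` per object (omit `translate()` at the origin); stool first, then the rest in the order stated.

stool();
translate([259, 0, 0]) bookshelf();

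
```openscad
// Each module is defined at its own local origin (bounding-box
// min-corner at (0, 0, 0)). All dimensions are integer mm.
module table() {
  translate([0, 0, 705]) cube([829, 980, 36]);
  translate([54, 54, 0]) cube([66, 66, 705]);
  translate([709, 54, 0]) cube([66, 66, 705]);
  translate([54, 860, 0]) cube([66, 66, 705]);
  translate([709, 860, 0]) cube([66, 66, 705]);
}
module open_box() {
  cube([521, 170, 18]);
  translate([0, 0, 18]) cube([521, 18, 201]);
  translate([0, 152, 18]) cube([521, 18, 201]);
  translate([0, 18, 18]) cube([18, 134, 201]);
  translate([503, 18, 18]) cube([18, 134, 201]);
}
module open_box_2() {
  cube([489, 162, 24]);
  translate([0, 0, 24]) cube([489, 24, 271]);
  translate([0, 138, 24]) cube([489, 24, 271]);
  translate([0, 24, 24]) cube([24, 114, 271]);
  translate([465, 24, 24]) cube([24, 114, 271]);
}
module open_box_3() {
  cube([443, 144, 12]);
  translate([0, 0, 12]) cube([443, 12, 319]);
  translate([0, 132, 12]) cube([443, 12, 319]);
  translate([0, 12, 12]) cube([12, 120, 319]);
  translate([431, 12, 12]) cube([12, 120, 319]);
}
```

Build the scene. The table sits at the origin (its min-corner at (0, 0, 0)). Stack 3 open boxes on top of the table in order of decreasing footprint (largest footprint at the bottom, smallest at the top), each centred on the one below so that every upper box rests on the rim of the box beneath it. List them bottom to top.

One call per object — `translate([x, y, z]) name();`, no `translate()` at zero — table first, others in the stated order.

table();
translate([154, 405, 741]) open_box();
translate([170, 409, 960]) open_box_2();
translate([193, 418, 1255]) open_box_3();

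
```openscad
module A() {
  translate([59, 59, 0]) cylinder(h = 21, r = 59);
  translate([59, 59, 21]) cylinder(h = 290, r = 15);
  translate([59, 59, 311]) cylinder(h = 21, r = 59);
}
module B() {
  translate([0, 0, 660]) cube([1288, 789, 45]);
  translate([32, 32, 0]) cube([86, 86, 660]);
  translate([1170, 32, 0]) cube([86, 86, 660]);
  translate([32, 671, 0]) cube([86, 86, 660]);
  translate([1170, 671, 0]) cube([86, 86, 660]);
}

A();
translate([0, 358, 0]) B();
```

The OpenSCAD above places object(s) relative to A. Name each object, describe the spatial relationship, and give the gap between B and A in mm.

A is a spool. B is a table. The table is on the floor beside the spool on its +y side. The gap between the table and the spool is 240 mm.

The table's nearest face is 240 mm from the spool's +y face.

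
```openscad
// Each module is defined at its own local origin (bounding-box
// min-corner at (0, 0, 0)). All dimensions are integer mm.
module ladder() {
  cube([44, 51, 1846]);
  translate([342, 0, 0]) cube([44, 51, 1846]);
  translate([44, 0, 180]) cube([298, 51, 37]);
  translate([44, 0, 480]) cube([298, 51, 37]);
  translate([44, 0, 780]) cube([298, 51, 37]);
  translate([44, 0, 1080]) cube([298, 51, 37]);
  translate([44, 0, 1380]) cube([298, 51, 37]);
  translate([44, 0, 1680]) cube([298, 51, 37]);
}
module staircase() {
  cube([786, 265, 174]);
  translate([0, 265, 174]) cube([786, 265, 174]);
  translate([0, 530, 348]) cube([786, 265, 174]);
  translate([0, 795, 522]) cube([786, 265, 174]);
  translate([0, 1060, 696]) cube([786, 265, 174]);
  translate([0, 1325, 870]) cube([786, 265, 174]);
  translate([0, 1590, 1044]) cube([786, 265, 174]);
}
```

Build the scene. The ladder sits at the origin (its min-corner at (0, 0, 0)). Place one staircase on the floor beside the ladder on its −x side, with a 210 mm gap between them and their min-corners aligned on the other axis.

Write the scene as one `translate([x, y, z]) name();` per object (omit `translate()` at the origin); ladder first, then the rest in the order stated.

ladder();
translate([-996, 0, 0]) staircase();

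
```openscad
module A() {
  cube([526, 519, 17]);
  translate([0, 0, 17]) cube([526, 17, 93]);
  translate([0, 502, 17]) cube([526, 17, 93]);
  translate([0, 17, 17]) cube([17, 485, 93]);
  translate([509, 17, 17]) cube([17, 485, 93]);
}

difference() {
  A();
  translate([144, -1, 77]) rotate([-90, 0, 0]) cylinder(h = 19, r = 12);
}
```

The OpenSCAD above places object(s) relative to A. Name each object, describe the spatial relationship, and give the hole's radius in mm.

The subtracted cylinder has r = 12 mm.

A is an open box. The open box has a circular hole through its front wall. The hole's radius is 12 mm.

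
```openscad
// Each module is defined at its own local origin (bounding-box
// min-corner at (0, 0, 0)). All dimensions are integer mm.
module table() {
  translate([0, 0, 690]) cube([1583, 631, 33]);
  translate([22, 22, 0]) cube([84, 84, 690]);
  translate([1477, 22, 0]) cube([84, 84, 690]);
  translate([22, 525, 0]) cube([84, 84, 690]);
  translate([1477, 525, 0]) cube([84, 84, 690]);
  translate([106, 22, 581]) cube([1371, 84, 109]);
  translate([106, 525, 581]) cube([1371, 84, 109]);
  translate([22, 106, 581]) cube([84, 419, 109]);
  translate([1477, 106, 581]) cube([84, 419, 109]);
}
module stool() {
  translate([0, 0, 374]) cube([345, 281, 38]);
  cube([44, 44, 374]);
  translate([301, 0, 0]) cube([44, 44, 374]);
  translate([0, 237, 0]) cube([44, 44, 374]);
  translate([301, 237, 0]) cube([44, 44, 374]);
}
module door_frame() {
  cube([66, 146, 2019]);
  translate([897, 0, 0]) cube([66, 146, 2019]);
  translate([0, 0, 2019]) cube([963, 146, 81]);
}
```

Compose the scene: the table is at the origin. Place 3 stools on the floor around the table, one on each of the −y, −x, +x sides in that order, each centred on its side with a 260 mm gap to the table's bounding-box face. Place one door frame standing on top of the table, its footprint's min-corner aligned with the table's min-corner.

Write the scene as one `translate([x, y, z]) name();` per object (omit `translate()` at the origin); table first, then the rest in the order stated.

table();
translate([619, -541, 0]) stool();
translate([-605, 175, 0]) stool();
translate([1843, 175, 0]) stool();
translate([0, 0, 723]) door_frame();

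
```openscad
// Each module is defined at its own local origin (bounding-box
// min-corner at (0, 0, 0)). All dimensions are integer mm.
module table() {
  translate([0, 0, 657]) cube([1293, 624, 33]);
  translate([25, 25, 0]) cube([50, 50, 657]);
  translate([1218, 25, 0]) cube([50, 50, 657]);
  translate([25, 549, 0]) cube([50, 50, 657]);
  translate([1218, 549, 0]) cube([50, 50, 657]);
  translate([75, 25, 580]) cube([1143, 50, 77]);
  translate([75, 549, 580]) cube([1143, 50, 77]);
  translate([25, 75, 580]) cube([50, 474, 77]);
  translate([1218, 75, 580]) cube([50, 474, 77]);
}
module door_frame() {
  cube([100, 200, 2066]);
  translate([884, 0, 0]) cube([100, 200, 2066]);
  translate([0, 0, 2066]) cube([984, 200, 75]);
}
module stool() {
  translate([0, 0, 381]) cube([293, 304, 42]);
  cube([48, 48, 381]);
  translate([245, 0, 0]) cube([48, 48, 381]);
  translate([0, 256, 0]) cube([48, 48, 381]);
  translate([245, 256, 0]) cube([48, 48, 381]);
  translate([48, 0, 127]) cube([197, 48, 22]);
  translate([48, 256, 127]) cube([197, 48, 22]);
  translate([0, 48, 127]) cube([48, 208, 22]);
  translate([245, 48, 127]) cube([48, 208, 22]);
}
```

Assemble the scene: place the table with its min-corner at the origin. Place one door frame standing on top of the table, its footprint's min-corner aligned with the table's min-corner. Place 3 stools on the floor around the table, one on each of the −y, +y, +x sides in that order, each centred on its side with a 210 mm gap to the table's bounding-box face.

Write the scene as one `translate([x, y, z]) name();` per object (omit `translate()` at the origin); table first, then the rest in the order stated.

table();
translate([0, 0, 690]) door_frame();
translate([500, -514, 0]) stool();
translate([500, 834, 0]) stool();
translate([1503, 160, 0]) stool();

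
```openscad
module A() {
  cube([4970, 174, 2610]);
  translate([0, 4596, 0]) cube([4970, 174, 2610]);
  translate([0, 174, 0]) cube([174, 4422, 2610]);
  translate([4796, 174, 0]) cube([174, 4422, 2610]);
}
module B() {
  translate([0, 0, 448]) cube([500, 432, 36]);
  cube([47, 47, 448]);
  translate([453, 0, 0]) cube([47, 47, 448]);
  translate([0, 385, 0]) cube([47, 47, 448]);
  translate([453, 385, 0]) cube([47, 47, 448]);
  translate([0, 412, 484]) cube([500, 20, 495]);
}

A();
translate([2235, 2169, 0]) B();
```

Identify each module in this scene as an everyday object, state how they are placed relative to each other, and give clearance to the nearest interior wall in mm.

Clearances: x = 2061, y = 1995; minimum 1995 mm.

A is a house frame. B is a chair. The chair sits inside the house frame, centred. The clearance to the nearest interior wall is 1995 mm.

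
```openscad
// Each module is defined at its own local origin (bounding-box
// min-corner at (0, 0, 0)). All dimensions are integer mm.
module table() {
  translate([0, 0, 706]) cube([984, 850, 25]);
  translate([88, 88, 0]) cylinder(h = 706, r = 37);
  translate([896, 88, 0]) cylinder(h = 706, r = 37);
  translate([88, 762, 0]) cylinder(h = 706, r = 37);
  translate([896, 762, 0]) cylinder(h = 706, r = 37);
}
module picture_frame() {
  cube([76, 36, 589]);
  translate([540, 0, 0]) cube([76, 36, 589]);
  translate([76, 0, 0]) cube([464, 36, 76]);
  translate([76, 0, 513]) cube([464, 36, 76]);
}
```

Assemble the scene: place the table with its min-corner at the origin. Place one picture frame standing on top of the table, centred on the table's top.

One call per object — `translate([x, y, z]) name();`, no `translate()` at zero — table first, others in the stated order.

table();
translate([184, 407, 731]) picture_frame();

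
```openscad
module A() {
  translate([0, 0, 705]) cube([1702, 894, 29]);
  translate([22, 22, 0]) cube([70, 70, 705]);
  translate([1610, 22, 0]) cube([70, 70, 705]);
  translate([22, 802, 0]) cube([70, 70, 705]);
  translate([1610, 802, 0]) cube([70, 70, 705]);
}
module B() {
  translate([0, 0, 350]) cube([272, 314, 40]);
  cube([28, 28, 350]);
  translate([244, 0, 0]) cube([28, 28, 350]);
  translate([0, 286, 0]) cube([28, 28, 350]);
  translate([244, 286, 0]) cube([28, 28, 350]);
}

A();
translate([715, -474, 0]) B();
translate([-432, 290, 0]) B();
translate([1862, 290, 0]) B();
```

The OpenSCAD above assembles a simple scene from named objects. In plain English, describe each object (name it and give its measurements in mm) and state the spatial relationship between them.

A is a table: top 1702 mm (x) × 894 mm (y), 29 mm thick, upper face at z = 734 mm, on four 70×70 mm square legs, each inset 22 mm from the nearest pair of top edges, running from z = 0 to the bottom of the top.

B is a four-legged stool. The seat is 272×314 mm, 40 mm thick, top at z = 390 mm. It stands on four square legs, each 28×28 mm in cross-section, from z = 0 to the seat underside, each flush with a corner of the seat.

Three stools sit around the table at the −y, −x, +x sides.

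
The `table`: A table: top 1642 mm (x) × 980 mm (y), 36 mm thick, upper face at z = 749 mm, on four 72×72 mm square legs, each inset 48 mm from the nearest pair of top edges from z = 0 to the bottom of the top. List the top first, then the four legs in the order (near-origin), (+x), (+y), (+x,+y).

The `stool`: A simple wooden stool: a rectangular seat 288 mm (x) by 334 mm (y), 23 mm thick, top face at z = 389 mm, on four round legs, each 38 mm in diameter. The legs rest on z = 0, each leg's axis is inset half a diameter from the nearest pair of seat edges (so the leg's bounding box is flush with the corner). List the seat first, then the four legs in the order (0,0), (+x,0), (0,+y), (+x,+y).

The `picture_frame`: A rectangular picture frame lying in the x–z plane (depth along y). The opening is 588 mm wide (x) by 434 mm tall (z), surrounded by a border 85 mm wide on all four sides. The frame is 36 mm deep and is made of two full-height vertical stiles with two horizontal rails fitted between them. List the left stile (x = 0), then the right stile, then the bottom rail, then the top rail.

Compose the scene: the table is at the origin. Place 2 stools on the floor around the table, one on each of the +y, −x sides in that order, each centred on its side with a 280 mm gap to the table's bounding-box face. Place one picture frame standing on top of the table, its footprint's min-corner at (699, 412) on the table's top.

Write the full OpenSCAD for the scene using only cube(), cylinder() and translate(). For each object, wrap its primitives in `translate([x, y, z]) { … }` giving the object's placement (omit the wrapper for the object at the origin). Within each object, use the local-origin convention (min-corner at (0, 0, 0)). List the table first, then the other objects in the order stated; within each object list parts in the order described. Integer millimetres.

translate([0, 0, 713]) cube([1642, 980, 36]);
translate([48, 48, 0]) cube([72, 72, 713]);
translate([1522, 48, 0]) cube([72, 72, 713]);
translate([48, 860, 0]) cube([72, 72, 713]);
translate([1522, 860, 0]) cube([72, 72, 713]);
translate([677, 1260, 0]) {
  translate([0, 0, 366]) cube([288, 334, 23]);
  translate([19, 19, 0]) cylinder(h = 366, r = 19);
  translate([269, 19, 0]) cylinder(h = 366, r = 19);
  translate([19, 315, 0]) cylinder(h = 366, r = 19);
  translate([269, 315, 0]) cylinder(h = 366, r = 19);
}
translate([-568, 323, 0]) {
  translate([0, 0, 366]) cube([288, 334, 23]);
  translate([19, 19, 0]) cylinder(h = 366, r = 19);
  translate([269, 19, 0]) cylinder(h = 366, r = 19);
  translate([19, 315, 0]) cylinder(h = 366, r = 19);
  translate([269, 315, 0]) cylinder(h = 366, r = 19);
}
translate([699, 412, 749]) {
  cube([85, 36, 604]);
  translate([673, 0, 0]) cube([85, 36, 604]);
  translate([85, 0, 0]) cube([588, 36, 85]);
  translate([85, 0, 519]) cube([588, 36, 85]);
}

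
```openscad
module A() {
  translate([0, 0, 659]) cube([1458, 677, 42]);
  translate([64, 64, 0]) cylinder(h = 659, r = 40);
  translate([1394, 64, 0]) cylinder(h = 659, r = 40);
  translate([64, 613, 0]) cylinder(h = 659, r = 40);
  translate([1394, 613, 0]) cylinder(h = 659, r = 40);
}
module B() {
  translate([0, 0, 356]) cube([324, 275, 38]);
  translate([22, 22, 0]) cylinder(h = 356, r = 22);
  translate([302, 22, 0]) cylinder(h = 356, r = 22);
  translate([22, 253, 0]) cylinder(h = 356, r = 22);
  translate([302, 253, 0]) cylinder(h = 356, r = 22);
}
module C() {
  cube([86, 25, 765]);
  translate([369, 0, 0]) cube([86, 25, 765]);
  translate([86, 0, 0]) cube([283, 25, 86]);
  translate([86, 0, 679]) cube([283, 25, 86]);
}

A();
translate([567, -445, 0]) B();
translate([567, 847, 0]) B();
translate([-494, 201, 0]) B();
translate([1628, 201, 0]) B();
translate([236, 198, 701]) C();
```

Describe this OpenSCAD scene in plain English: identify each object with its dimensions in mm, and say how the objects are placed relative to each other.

A is a table: top 1458 mm (x) × 677 mm (y), 42 mm thick, upper face at z = 701 mm, on four round legs of 80 mm diameter, each leg's bounding box inset 24 mm from the nearest pair of top edges, running from z = 0 to the bottom of the top.

B is a simple wooden stool: a rectangular seat 324 mm (x) by 275 mm (y), 38 mm thick, top face at z = 394 mm, on four round legs, each 44 mm in diameter. The legs rest on z = 0, each leg's axis is inset half a diameter from the nearest pair of seat edges (so the leg's bounding box is flush with the corner).

C is a rectangular picture frame lying in the x–z plane (depth along y). The opening is 283 mm wide (x) by 593 mm tall (z), surrounded by a border 86 mm wide on all four sides. The frame is 25 mm deep and is made of two full-height vertical stiles with two horizontal rails fitted between them.

Four stools sit around the table at the −y, +y, −x, +x sides. The picture frame is on top of the table.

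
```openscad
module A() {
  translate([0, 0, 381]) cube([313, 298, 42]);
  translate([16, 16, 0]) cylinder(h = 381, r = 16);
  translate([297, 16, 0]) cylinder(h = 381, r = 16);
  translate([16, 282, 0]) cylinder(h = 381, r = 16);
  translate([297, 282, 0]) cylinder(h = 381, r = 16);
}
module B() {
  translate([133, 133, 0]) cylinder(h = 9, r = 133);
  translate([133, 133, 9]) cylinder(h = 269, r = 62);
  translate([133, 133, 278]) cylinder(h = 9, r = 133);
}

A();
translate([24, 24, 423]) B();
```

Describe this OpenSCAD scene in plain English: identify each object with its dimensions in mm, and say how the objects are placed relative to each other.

A is a four-legged stool. The seat is 313×298 mm, 42 mm thick, top at z = 423 mm. It stands on four round legs, each 32 mm in diameter, from z = 0 to the seat underside, each leg's axis is inset half a diameter from the nearest pair of seat edges (so the leg's bounding box is flush with the corner).

B is a spool: two coaxial disc flanges of radius 133 mm and thickness 9 mm, joined by a core cylinder of radius 62 mm and height 269 mm. The lower flange rests on z = 0 and the three cylinders share a vertical axis.

The spool is on top of the stool.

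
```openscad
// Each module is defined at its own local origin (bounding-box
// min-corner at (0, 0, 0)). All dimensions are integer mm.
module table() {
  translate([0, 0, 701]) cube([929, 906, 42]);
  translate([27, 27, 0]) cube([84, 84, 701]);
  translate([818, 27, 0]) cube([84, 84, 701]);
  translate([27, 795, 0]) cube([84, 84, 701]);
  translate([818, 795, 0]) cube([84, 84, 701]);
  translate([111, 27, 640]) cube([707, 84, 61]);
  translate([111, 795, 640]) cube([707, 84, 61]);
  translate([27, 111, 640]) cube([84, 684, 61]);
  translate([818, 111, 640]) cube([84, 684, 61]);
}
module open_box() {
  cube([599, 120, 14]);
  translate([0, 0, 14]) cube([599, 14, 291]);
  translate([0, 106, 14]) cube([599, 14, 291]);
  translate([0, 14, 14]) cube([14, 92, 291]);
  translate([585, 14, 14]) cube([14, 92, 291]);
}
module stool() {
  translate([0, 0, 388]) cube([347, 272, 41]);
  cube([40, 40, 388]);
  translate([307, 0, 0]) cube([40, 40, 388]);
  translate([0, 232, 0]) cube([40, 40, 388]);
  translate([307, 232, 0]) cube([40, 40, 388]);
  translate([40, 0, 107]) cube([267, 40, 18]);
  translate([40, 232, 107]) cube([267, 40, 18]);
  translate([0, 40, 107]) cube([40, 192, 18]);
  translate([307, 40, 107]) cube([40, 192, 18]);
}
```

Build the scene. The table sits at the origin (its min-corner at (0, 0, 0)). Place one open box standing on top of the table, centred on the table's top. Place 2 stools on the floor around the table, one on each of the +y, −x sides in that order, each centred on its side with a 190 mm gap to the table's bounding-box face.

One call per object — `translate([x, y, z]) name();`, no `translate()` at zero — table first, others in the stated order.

table();
translate([165, 393, 743]) open_box();
translate([291, 1096, 0]) stool();
translate([-537, 317, 0]) stool();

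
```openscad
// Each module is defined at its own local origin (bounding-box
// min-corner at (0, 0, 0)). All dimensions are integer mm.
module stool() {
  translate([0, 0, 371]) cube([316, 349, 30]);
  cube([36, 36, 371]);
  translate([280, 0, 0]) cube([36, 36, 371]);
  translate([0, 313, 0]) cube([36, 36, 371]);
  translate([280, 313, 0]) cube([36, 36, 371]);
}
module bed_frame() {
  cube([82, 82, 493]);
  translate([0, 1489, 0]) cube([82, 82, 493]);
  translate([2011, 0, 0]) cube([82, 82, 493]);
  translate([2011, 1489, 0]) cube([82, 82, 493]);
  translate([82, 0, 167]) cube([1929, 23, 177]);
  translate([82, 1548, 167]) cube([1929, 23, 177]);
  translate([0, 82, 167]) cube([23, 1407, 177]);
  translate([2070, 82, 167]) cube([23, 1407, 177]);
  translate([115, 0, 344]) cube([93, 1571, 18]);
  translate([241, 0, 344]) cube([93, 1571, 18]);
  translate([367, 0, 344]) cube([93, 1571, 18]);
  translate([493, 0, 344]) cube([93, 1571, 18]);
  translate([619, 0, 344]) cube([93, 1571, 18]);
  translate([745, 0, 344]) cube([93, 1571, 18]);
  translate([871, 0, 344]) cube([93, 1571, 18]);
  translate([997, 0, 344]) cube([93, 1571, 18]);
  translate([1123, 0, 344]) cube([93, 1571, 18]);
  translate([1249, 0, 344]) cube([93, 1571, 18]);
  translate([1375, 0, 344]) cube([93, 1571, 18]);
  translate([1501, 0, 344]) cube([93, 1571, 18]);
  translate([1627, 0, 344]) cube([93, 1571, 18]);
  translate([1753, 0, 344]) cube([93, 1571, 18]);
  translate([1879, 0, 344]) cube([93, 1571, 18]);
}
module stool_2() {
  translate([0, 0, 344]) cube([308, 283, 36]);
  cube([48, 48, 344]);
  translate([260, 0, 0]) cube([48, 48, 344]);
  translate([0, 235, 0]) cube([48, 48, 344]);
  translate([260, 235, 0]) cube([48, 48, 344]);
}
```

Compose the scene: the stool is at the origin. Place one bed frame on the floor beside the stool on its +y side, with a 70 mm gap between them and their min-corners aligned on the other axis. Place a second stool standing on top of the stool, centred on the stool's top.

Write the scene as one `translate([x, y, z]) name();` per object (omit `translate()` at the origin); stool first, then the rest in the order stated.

stool();
translate([0, 419, 0]) bed_frame();
translate([4, 33, 401]) stool_2();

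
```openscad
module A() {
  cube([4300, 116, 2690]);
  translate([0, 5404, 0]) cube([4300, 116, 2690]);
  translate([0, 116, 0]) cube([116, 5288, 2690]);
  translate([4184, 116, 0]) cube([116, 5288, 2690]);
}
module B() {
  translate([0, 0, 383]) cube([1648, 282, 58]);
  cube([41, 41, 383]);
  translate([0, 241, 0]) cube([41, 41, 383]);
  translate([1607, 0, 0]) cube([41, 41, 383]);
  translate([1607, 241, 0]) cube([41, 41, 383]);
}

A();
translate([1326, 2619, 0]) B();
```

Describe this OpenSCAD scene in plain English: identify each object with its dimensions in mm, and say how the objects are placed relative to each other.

A is the wall frame of a small rectangular building: four walls, each 2690 mm tall and 116 mm thick, enclosing a footprint 4300 mm (x) by 5520 mm (y) outside-to-outside, with no floor or roof. The front and back walls (the −y and +y sides) span the full width; the two side walls fit between them.

B is a bench: a 1648×282 mm seat slab, 58 mm thick, top at z = 441 mm, on four 41×41 mm square legs flush with the seat corners and standing on z = 0.

The bench sits inside the house frame, centred.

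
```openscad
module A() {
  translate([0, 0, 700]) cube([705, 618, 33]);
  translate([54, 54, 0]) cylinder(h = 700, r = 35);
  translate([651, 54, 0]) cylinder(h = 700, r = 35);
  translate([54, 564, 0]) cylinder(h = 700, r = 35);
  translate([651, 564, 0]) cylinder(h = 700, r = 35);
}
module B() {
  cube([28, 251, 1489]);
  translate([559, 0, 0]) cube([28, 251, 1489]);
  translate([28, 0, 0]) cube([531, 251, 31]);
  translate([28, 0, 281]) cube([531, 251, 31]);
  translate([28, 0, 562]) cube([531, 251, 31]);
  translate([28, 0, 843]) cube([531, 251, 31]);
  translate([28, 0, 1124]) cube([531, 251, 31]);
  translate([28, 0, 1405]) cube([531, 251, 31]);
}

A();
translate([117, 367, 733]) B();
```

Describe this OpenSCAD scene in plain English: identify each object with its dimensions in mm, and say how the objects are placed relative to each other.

A is a table with a 705×618 mm rectangular top, 33 mm thick, top surface at z = 733 mm, supported by four round legs of 70 mm diameter, each leg's bounding box inset 19 mm from the nearest pair of top edges, running from the floor.

B is a bookshelf 587 mm wide overall, 251 mm deep and 1489 mm tall. The two sides are 28 mm thick vertical panels. 6 horizontal shelves of 31 mm thickness span between the inner faces of the sides; the lowest shelf sits on the floor and shelves are stacked with a clear vertical gap of 250 mm between each pair.

The bookshelf is on top of the table.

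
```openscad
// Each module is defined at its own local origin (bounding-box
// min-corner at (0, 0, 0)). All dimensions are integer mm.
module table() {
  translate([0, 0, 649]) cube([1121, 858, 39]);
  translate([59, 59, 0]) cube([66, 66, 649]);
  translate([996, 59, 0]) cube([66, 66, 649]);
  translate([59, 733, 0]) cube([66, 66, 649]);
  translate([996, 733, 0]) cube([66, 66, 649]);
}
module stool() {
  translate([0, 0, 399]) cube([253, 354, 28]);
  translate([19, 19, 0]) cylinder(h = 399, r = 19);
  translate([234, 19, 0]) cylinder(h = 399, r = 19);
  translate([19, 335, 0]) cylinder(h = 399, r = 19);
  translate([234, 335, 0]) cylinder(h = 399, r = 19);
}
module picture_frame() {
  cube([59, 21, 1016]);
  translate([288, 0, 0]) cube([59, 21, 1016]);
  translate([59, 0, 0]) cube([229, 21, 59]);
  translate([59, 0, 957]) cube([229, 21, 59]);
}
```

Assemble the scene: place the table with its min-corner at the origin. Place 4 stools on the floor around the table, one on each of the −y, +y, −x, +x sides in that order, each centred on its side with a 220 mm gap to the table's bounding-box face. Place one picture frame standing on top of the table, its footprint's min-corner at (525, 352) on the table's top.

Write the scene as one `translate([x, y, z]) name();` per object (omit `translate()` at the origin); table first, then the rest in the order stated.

table();
translate([434, -574, 0]) stool();
translate([434, 1078, 0]) stool();
translate([-473, 252, 0]) stool();
translate([1341, 252, 0]) stool();
translate([525, 352, 688]) picture_frame();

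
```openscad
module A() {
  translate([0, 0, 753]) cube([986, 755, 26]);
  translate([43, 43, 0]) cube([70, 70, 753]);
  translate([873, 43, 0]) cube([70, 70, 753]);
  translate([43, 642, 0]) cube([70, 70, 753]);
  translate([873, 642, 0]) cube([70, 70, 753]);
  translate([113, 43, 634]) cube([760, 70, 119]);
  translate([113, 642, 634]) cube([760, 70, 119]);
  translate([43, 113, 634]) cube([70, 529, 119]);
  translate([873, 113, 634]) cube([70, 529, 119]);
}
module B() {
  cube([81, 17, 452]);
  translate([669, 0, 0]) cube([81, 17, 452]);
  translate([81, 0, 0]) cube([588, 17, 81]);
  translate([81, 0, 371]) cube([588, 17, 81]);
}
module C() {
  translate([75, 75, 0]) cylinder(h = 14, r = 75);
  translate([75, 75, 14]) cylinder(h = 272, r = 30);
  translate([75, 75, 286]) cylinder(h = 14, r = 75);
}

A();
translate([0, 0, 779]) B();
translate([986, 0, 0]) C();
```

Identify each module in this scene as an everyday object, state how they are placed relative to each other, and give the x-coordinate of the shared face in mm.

The table's +x face and the spool's −x face are both at x = 986 mm.

A is a table. B is a picture frame. C is a spool. The picture frame is on top of the table. The spool is against the table's +x side, with their −y faces flush. The x-coordinate of the shared face is 986 mm.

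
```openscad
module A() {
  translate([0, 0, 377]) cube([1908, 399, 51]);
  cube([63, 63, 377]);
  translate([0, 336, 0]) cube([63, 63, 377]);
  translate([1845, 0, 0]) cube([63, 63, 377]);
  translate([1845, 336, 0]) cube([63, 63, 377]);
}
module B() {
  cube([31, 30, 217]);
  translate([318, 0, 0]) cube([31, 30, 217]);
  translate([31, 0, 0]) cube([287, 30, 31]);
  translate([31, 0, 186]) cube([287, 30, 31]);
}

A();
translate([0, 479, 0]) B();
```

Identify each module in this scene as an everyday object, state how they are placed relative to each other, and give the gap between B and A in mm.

A is a bench. B is a picture frame. The picture frame is on the floor beside the bench on its +y side. The gap between the picture frame and the bench is 80 mm.

The picture frame's nearest face is 80 mm from the bench's +y face.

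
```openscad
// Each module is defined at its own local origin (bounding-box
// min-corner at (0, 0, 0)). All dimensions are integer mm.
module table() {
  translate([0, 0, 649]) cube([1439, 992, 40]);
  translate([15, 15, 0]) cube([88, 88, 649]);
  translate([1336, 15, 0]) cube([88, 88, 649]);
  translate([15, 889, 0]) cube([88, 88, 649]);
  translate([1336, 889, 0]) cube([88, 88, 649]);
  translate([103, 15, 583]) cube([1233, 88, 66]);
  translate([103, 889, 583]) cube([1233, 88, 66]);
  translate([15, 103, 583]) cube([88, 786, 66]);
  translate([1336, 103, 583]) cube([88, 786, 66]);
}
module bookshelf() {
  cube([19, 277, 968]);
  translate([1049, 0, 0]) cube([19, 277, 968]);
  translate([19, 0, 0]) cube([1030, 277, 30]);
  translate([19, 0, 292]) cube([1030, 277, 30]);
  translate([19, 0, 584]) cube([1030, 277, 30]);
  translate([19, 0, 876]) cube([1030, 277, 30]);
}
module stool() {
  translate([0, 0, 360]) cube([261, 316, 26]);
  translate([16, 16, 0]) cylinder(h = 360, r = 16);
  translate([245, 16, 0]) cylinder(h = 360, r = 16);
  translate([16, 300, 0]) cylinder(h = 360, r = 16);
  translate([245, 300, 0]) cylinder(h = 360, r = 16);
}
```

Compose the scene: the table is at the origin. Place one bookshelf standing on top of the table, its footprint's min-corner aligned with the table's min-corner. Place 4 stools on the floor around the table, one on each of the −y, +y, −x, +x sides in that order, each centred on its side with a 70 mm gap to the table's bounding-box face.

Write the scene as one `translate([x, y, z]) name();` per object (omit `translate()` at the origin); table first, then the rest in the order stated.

table();
translate([0, 0, 689]) bookshelf();
translate([589, -386, 0]) stool();
translate([589, 1062, 0]) stool();
translate([-331, 338, 0]) stool();
translate([1509, 338, 0]) stool();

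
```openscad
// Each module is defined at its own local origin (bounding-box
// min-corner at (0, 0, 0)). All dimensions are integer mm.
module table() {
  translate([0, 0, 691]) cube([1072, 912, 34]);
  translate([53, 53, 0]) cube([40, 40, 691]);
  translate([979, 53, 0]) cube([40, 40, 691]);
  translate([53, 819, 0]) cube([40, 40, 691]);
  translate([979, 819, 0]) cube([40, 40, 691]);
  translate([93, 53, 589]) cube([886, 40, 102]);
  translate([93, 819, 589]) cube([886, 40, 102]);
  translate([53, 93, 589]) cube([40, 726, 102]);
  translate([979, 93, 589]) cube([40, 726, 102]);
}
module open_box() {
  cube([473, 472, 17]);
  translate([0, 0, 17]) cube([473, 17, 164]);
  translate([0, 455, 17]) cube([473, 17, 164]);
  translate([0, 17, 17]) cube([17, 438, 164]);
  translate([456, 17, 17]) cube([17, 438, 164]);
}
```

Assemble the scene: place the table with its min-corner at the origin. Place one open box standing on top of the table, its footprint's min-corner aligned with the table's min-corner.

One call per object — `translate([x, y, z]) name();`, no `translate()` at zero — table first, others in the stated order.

table();
translate([0, 0, 725]) open_box();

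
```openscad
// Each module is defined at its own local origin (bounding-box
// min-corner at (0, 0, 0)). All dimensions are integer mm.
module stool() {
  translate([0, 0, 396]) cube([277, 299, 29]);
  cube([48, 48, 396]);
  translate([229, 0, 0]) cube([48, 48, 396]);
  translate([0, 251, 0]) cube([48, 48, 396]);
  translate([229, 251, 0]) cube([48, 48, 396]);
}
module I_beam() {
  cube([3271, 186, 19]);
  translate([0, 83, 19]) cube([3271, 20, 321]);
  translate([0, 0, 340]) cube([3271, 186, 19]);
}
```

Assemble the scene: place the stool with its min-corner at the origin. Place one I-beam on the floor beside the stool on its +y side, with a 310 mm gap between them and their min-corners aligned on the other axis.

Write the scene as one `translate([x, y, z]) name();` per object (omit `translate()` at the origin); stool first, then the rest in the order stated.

stool();
translate([0, 609, 0]) I_beam();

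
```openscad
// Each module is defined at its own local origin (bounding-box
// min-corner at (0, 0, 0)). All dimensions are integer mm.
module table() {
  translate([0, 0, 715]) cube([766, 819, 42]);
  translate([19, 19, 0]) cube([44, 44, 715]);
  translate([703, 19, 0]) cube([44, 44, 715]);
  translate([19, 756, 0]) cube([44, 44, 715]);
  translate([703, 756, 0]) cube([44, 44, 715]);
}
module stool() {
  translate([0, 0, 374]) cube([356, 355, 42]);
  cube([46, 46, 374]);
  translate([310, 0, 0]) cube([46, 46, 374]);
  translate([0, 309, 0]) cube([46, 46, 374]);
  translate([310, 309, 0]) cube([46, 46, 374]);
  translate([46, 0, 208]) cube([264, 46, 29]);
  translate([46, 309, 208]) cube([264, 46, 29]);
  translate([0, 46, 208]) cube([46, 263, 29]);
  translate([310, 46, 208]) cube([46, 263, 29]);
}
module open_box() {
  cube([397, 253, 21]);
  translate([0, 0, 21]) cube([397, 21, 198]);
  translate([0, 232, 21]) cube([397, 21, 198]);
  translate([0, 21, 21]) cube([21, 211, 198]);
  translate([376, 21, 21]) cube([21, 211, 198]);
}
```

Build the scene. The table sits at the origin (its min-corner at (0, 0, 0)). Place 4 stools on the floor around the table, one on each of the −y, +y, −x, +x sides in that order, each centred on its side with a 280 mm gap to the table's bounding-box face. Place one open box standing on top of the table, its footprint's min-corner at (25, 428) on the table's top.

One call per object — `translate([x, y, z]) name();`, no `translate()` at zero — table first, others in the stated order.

table();
translate([205, -635, 0]) stool();
translate([205, 1099, 0]) stool();
translate([-636, 232, 0]) stool();
translate([1046, 232, 0]) stool();
translate([25, 428, 757]) open_box();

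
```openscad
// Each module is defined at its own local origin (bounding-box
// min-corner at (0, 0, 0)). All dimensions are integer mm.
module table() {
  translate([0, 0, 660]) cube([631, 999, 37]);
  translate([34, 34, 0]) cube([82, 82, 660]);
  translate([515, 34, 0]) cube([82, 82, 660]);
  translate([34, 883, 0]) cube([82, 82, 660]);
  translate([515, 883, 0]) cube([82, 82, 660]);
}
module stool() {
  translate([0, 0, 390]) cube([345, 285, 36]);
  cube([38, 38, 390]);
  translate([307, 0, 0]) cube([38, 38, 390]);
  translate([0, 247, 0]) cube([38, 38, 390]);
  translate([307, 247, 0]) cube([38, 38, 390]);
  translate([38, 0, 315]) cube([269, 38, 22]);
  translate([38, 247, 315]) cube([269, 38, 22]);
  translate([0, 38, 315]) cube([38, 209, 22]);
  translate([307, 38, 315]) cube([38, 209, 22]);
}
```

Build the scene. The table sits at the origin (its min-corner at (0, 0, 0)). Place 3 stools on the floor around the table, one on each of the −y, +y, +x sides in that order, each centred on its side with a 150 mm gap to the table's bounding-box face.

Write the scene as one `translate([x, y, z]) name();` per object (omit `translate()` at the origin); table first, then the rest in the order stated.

table();
translate([143, -435, 0]) stool();
translate([143, 1149, 0]) stool();
translate([781, 357, 0]) stool();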